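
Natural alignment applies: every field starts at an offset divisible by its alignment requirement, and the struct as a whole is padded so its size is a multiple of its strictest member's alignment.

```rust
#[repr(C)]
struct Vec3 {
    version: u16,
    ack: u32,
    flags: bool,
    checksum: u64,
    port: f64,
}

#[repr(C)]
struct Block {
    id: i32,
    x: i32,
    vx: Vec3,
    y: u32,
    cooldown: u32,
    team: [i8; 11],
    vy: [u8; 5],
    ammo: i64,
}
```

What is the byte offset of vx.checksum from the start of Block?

24

Vec3: 0..2  version  (2B, 2-aligned); 2..4  -- padding (2B); 4..8  ack  (4B, 4-aligned); 8..9  flags  (1B, 1-aligned); 9..16  -- padding (7B); 16..24  checksum  (8B, 8-aligned); 24..32  port  (8B, 8-aligned); sizeof = 32, alignof = 8
0..4  id  (4B, 4-aligned)
4..8  x  (4B, 4-aligned)
8..40  vx  (32B, 8-aligned)
within Vec3: checksum at 16
8 + 16 = 24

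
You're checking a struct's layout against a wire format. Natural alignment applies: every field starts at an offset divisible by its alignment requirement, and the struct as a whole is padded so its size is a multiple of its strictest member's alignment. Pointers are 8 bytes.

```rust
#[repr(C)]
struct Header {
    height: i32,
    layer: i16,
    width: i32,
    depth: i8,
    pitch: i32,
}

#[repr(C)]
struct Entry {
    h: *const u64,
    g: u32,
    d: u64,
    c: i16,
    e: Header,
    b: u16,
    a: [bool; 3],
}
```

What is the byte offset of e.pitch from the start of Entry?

Header: @0: height [4B, align 4] → 4; @4: layer [2B, align 2] → 6; +2 pad (align 4); @8: width [4B, align 4] → 12; @12: depth [1B, align 1] → 13; +3 pad (align 4); @16: pitch [4B, align 4] → 20; size 20, align 4
@0: h [8B, align 8] → 8
@8: g [4B, align 4] → 12
+4 pad (align 8)
@16: d [8B, align 8] → 24
@24: c [2B, align 2] → 26
+2 pad (align 4)
@28: e [20B, align 4] → 48
within Header: pitch at 16
28 + 16 = 44

44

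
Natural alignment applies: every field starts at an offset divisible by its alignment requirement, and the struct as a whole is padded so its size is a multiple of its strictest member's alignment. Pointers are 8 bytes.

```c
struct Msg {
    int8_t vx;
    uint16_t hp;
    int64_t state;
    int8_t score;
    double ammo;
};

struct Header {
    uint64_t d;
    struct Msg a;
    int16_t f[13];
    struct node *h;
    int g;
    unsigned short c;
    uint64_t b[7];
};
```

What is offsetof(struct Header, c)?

Msg: @0: vx [1B, align 1] → 1; +1 pad (align 2); @2: hp [2B, align 2] → 4; +4 pad (align 8); @8: state [8B, align 8] → 16; @16: score [1B, align 1] → 17; +7 pad (align 8); @24: ammo [8B, align 8] → 32; size 32, align 8
@0: d [8B, align 8] → 8
@8: a [32B, align 8] → 40
@40: f [26B, align 2] → 66
+6 pad (align 8)
@72: h [8B, align 8] → 80
@80: g [4B, align 4] → 84
@84: c [2B, align 2] → 86

84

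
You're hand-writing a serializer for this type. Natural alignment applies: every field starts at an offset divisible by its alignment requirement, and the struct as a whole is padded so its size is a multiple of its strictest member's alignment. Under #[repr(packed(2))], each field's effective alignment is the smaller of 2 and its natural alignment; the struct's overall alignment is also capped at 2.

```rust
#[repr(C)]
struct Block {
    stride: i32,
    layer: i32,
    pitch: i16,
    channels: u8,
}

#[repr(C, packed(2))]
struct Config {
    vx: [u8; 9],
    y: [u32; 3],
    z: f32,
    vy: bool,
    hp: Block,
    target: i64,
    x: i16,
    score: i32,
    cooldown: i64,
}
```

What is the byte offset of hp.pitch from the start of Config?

36

Block: stride at 0 (size 4, align 4) → ends 4; layer at 4 (size 4, align 4) → ends 8; pitch at 8 (size 2, align 2) → ends 10; channels at 10 (size 1, align 1) → ends 11; tail pad 1 to reach multiple of 4; total 12 bytes, alignment 4
vx at 0 (size 9, align 1) → ends 9
pad 1 to align 2 for y
y at 10 (size 12, align 2) → ends 22
z at 22 (size 4, align 2) → ends 26
vy at 26 (size 1, align 1) → ends 27
pad 1 to align 2 for hp
hp at 28 (size 12, align 2) → ends 40
within Block: pitch at 8
28 + 8 = 36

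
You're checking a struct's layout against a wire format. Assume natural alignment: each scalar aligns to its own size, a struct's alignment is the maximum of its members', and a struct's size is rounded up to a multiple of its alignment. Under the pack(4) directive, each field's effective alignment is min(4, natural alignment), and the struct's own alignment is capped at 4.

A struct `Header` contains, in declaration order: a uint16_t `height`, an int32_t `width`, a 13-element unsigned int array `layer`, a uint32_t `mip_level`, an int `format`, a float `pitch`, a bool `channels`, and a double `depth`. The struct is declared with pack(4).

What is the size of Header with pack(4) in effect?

84

height at 0 (size 2, align 2) → ends 2
pad 2 to align 4 for width
width at 4 (size 4, align 4) → ends 8
layer at 8 (size 52, align 4) → ends 60
mip_level at 60 (size 4, align 4) → ends 64
format at 64 (size 4, align 4) → ends 68
pitch at 68 (size 4, align 4) → ends 72
channels at 72 (size 1, align 1) → ends 73
pad 3 to align 4 for depth
depth at 76 (size 8, align 4) → ends 84
total 84 bytes, alignment 4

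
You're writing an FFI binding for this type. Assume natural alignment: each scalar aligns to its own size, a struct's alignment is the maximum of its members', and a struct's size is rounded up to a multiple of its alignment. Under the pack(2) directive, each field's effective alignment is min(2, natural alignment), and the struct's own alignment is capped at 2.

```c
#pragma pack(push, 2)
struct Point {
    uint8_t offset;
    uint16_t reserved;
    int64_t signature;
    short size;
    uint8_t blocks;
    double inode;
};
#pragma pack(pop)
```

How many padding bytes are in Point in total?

0..1  offset  (1B, 1-aligned)
1..2  -- padding (1B)
2..4  reserved  (2B, 2-aligned)
4..12  signature  (8B, 2-aligned)
12..14  size  (2B, 2-aligned)
14..15  blocks  (1B, 1-aligned)
15..16  -- padding (1B)
16..24  inode  (8B, 2-aligned)
sizeof = 24, alignof = 2
data bytes 22, size 24 → padding 2

2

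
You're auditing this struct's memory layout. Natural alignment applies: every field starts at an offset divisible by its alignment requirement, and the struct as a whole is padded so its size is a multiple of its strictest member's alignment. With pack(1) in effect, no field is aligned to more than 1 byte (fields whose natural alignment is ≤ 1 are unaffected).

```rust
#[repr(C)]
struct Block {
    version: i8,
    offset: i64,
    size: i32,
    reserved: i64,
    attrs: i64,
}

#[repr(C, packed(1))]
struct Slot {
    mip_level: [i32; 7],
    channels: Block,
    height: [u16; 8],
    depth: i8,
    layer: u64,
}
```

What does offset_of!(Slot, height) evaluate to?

68

Block: 0..1  version  (1B, 1-aligned); 1..8  -- padding (7B); 8..16  offset  (8B, 8-aligned); 16..20  size  (4B, 4-aligned); 20..24  -- padding (4B); 24..32  reserved  (8B, 8-aligned); 32..40  attrs  (8B, 8-aligned); sizeof = 40, alignof = 8
0..28  mip_level  (28B, 1-aligned)
28..68  channels  (40B, 1-aligned)
68..84  height  (16B, 1-aligned)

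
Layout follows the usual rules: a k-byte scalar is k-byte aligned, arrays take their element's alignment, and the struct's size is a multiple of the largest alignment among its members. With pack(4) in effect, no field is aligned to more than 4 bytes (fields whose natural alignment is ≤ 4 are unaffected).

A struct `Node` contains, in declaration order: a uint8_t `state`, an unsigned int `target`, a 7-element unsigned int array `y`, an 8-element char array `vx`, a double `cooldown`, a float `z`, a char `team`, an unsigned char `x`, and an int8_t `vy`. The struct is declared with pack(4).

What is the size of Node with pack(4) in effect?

state at 0 (size 1, align 1) → ends 1
pad 3 to align 4 for target
target at 4 (size 4, align 4) → ends 8
y at 8 (size 28, align 4) → ends 36
vx at 36 (size 8, align 1) → ends 44
cooldown at 44 (size 8, align 4) → ends 52
z at 52 (size 4, align 4) → ends 56
team at 56 (size 1, align 1) → ends 57
x at 57 (size 1, align 1) → ends 58
vy at 58 (size 1, align 1) → ends 59
tail pad 1 to reach multiple of 4
total 60 bytes, alignment 4

60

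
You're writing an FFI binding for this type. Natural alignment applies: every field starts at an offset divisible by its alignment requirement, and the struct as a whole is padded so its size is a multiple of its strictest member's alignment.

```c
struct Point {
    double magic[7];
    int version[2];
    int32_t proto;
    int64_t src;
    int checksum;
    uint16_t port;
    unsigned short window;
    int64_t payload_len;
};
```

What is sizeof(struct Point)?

96 bytes

@0: magic [56B, align 8] → 56
@56: version [8B, align 4] → 64
@64: proto [4B, align 4] → 68
+4 pad (align 8)
@72: src [8B, align 8] → 80
@80: checksum [4B, align 4] → 84
@84: port [2B, align 2] → 86
@86: window [2B, align 2] → 88
@88: payload_len [8B, align 8] → 96
size 96, align 8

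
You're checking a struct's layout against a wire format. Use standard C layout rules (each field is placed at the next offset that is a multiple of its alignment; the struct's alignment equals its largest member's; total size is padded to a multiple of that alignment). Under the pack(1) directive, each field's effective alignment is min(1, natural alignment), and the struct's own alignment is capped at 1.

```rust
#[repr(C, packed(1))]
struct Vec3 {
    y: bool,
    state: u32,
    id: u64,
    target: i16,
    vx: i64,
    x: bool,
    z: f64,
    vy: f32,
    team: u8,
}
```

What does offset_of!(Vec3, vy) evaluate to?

y at 0 (size 1, align 1) → ends 1
state at 1 (size 4, align 1) → ends 5
id at 5 (size 8, align 1) → ends 13
target at 13 (size 2, align 1) → ends 15
vx at 15 (size 8, align 1) → ends 23
x at 23 (size 1, align 1) → ends 24
z at 24 (size 8, align 1) → ends 32
vy at 32 (size 4, align 1) → ends 36

32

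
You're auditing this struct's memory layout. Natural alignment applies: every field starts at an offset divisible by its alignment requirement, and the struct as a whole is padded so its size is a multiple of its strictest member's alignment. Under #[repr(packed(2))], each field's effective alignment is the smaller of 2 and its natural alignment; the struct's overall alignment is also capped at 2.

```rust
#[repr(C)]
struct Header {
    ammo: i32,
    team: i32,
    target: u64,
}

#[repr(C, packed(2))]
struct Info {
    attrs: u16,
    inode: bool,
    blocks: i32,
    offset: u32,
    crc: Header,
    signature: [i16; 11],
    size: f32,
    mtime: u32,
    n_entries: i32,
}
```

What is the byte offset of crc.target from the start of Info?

20

Header: ammo at 0 (size 4, align 4) → ends 4; team at 4 (size 4, align 4) → ends 8; target at 8 (size 8, align 8) → ends 16; total 16 bytes, alignment 8
attrs at 0 (size 2, align 2) → ends 2
inode at 2 (size 1, align 1) → ends 3
pad 1 to align 2 for blocks
blocks at 4 (size 4, align 2) → ends 8
offset at 8 (size 4, align 2) → ends 12
crc at 12 (size 16, align 2) → ends 28
within Header: target at 8
12 + 8 = 20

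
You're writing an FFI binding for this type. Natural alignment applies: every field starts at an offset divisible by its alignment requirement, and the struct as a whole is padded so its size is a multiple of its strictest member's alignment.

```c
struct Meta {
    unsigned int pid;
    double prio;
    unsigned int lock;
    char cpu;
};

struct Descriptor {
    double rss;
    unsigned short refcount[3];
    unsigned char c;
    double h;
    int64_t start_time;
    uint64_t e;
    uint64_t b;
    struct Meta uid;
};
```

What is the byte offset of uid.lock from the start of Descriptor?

Meta: 0..4  pid  (4B, 4-aligned); 4..8  -- padding (4B); 8..16  prio  (8B, 8-aligned); 16..20  lock  (4B, 4-aligned); 20..21  cpu  (1B, 1-aligned); 21..24  -- tail padding (3B); sizeof = 24, alignof = 8
0..8  rss  (8B, 8-aligned)
8..14  refcount  (6B, 2-aligned)
14..15  c  (1B, 1-aligned)
15..16  -- padding (1B)
16..24  h  (8B, 8-aligned)
24..32  start_time  (8B, 8-aligned)
32..40  e  (8B, 8-aligned)
40..48  b  (8B, 8-aligned)
48..72  uid  (24B, 8-aligned)
within Meta: lock at 16
48 + 16 = 64

64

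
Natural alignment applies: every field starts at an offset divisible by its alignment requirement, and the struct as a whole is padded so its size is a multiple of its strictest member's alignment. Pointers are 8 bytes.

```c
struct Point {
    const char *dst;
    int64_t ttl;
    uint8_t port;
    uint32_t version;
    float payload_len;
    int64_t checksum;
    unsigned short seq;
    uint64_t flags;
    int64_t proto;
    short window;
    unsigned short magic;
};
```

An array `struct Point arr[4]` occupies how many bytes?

288

0..8  dst  (8B, 8-aligned)
8..16  ttl  (8B, 8-aligned)
16..17  port  (1B, 1-aligned)
17..20  -- padding (3B)
20..24  version  (4B, 4-aligned)
24..28  payload_len  (4B, 4-aligned)
28..32  -- padding (4B)
32..40  checksum  (8B, 8-aligned)
40..42  seq  (2B, 2-aligned)
42..48  -- padding (6B)
48..56  flags  (8B, 8-aligned)
56..64  proto  (8B, 8-aligned)
64..66  window  (2B, 2-aligned)
66..68  magic  (2B, 2-aligned)
68..72  -- tail padding (4B)
sizeof = 72, alignof = 8
array of 4: 4 × 72 = 288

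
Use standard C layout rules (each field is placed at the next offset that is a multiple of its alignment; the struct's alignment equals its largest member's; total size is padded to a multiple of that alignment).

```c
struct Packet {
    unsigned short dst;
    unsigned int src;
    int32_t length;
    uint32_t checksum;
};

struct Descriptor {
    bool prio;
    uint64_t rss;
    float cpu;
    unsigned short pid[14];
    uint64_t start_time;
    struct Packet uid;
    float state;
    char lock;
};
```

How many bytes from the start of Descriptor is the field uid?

56

Packet: @0: dst [2B, align 2] → 2; +2 pad (align 4); @4: src [4B, align 4] → 8; @8: length [4B, align 4] → 12; @12: checksum [4B, align 4] → 16; size 16, align 4
@0: prio [1B, align 1] → 1
+7 pad (align 8)
@8: rss [8B, align 8] → 16
@16: cpu [4B, align 4] → 20
@20: pid [28B, align 2] → 48
@48: start_time [8B, align 8] → 56
@56: uid [16B, align 4] → 72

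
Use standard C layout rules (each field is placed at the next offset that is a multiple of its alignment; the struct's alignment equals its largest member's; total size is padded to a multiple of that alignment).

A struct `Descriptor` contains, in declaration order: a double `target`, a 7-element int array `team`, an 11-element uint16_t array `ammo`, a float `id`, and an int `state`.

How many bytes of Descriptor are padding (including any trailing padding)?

@0: target [8B, align 8] → 8
@8: team [28B, align 4] → 36
@36: ammo [22B, align 2] → 58
+2 pad (align 4)
@60: id [4B, align 4] → 64
@64: state [4B, align 4] → 68
+4 tail pad (align 8)
size 72, align 8
data bytes 66, size 72 → padding 6

6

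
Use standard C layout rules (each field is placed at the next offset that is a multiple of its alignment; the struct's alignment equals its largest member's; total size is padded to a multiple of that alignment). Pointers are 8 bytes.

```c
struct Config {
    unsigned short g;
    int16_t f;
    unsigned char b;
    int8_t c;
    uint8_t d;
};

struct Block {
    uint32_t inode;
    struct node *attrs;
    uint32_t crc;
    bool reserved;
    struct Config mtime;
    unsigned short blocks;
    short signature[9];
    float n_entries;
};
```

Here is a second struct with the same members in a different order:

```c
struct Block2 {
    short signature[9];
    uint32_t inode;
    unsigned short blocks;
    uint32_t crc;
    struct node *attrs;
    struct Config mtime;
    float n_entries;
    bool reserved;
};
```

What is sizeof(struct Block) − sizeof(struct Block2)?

0

Config: g at 0 (size 2, align 2) → ends 2; f at 2 (size 2, align 2) → ends 4; b at 4 (size 1, align 1) → ends 5; c at 5 (size 1, align 1) → ends 6; d at 6 (size 1, align 1) → ends 7; tail pad 1 to reach multiple of 2; total 8 bytes, alignment 2
inode at 0 (size 4, align 4) → ends 4
pad 4 to align 8 for attrs
attrs at 8 (size 8, align 8) → ends 16
crc at 16 (size 4, align 4) → ends 20
reserved at 20 (size 1, align 1) → ends 21
pad 1 to align 2 for mtime
mtime at 22 (size 8, align 2) → ends 30
blocks at 30 (size 2, align 2) → ends 32
signature at 32 (size 18, align 2) → ends 50
pad 2 to align 4 for n_entries
n_entries at 52 (size 4, align 4) → ends 56
total 56 bytes, alignment 8
— Block2 —
signature at 0 (size 18, align 2) → ends 18
pad 2 to align 4 for inode
inode at 20 (size 4, align 4) → ends 24
blocks at 24 (size 2, align 2) → ends 26
pad 2 to align 4 for crc
crc at 28 (size 4, align 4) → ends 32
attrs at 32 (size 8, align 8) → ends 40
mtime at 40 (size 8, align 2) → ends 48
n_entries at 48 (size 4, align 4) → ends 52
reserved at 52 (size 1, align 1) → ends 53
tail pad 3 to reach multiple of 8
total 56 bytes, alignment 8
56 − 56 = 0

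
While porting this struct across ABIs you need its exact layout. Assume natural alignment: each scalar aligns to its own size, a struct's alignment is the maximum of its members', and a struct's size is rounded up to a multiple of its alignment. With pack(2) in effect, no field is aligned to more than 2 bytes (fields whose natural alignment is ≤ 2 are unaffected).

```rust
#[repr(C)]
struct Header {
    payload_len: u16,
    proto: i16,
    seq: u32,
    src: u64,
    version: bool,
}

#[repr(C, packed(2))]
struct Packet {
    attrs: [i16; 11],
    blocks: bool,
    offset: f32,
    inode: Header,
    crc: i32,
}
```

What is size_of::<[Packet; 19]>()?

Header: @0: payload_len [2B, align 2] → 2; @2: proto [2B, align 2] → 4; @4: seq [4B, align 4] → 8; @8: src [8B, align 8] → 16; @16: version [1B, align 1] → 17; +7 tail pad (align 8); size 24, align 8
@0: attrs [22B, align 2] → 22
@22: blocks [1B, align 1] → 23
+1 pad (align 2)
@24: offset [4B, align 2] → 28
@28: inode [24B, align 2] → 52
@52: crc [4B, align 2] → 56
size 56, align 2
array of 19: 19 × 56 = 1064

1064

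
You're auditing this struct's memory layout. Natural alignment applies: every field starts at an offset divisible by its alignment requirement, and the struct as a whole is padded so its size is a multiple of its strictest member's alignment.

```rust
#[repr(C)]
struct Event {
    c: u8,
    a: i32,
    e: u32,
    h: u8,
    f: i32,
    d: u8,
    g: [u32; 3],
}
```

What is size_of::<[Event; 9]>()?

324

@0: c [1B, align 1] → 1
+3 pad (align 4)
@4: a [4B, align 4] → 8
@8: e [4B, align 4] → 12
@12: h [1B, align 1] → 13
+3 pad (align 4)
@16: f [4B, align 4] → 20
@20: d [1B, align 1] → 21
+3 pad (align 4)
@24: g [12B, align 4] → 36
size 36, align 4
array of 9: 9 × 36 = 324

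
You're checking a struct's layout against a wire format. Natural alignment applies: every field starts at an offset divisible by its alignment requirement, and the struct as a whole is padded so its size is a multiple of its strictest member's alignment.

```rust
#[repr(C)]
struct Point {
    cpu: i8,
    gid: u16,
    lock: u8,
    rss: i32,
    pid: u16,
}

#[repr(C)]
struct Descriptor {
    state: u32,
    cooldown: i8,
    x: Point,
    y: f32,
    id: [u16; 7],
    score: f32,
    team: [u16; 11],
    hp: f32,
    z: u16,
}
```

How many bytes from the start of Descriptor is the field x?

Point: cpu at 0 (size 1, align 1) → ends 1; pad 1 to align 2 for gid; gid at 2 (size 2, align 2) → ends 4; lock at 4 (size 1, align 1) → ends 5; pad 3 to align 4 for rss; rss at 8 (size 4, align 4) → ends 12; pid at 12 (size 2, align 2) → ends 14; tail pad 2 to reach multiple of 4; total 16 bytes, alignment 4
state at 0 (size 4, align 4) → ends 4
cooldown at 4 (size 1, align 1) → ends 5
pad 3 to align 4 for x
x at 8 (size 16, align 4) → ends 24

8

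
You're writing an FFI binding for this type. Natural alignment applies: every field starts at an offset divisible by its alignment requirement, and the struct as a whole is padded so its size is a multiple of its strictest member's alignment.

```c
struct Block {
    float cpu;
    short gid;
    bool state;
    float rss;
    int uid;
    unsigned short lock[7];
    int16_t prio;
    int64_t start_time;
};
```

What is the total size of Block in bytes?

0..4  cpu  (4B, 4-aligned)
4..6  gid  (2B, 2-aligned)
6..7  state  (1B, 1-aligned)
7..8  -- padding (1B)
8..12  rss  (4B, 4-aligned)
12..16  uid  (4B, 4-aligned)
16..30  lock  (14B, 2-aligned)
30..32  prio  (2B, 2-aligned)
32..40  start_time  (8B, 8-aligned)
sizeof = 40, alignof = 8

40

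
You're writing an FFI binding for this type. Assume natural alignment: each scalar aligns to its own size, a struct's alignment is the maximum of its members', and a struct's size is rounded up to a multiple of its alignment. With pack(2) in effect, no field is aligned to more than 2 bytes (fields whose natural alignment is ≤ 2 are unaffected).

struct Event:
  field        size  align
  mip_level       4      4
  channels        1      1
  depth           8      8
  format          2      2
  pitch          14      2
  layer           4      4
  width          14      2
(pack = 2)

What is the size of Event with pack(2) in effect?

0..4  mip_level  (4B, 2-aligned)
4..5  channels  (1B, 1-aligned)
5..6  -- padding (1B)
6..14  depth  (8B, 2-aligned)
14..16  format  (2B, 2-aligned)
16..30  pitch  (14B, 2-aligned)
30..34  layer  (4B, 2-aligned)
34..48  width  (14B, 2-aligned)
sizeof = 48, alignof = 2

48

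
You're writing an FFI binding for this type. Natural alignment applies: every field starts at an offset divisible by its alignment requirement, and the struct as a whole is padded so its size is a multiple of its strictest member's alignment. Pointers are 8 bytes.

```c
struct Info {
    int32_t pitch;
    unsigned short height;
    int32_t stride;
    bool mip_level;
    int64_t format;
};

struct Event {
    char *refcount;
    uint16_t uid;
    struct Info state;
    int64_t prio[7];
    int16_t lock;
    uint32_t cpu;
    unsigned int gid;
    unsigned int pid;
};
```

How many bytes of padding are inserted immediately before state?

6

Info: 0..4  pitch  (4B, 4-aligned); 4..6  height  (2B, 2-aligned); 6..8  -- padding (2B); 8..12  stride  (4B, 4-aligned); 12..13  mip_level  (1B, 1-aligned); 13..16  -- padding (3B); 16..24  format  (8B, 8-aligned); sizeof = 24, alignof = 8
0..8  refcount  (8B, 8-aligned)
8..10  uid  (2B, 2-aligned)
10..16  -- padding (6B)
16..40  state  (24B, 8-aligned)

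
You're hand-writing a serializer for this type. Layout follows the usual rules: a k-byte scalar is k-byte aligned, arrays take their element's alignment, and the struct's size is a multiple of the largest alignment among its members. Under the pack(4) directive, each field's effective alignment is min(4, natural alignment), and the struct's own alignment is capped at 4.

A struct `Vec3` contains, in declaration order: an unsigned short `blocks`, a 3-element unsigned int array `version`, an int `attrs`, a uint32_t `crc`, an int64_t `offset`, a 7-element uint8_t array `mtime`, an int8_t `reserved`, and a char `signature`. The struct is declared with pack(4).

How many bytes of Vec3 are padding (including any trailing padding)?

blocks at 0 (size 2, align 2) → ends 2
pad 2 to align 4 for version
version at 4 (size 12, align 4) → ends 16
attrs at 16 (size 4, align 4) → ends 20
crc at 20 (size 4, align 4) → ends 24
offset at 24 (size 8, align 4) → ends 32
mtime at 32 (size 7, align 1) → ends 39
reserved at 39 (size 1, align 1) → ends 40
signature at 40 (size 1, align 1) → ends 41
tail pad 3 to reach multiple of 4
total 44 bytes, alignment 4
data bytes 39, size 44 → padding 5

5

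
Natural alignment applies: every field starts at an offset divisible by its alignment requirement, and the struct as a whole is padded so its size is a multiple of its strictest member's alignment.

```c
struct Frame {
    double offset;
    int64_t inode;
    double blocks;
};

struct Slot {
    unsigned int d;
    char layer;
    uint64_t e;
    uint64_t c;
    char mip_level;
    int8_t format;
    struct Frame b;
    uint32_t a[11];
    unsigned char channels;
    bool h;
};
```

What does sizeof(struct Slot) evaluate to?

104

Frame: @0: offset [8B, align 8] → 8; @8: inode [8B, align 8] → 16; @16: blocks [8B, align 8] → 24; size 24, align 8
@0: d [4B, align 4] → 4
@4: layer [1B, align 1] → 5
+3 pad (align 8)
@8: e [8B, align 8] → 16
@16: c [8B, align 8] → 24
@24: mip_level [1B, align 1] → 25
@25: format [1B, align 1] → 26
+6 pad (align 8)
@32: b [24B, align 8] → 56
@56: a [44B, align 4] → 100
@100: channels [1B, align 1] → 101
@101: h [1B, align 1] → 102
+2 tail pad (align 8)
size 104, align 8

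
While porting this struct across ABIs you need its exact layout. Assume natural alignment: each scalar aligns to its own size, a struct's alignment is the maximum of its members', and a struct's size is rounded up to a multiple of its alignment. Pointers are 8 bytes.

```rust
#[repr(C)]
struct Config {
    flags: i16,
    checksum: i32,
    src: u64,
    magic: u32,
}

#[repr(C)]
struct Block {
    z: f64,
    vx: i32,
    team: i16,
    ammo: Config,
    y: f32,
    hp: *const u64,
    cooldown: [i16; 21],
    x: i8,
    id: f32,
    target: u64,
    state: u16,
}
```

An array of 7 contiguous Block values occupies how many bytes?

Config: @0: flags [2B, align 2] → 2; +2 pad (align 4); @4: checksum [4B, align 4] → 8; @8: src [8B, align 8] → 16; @16: magic [4B, align 4] → 20; +4 tail pad (align 8); size 24, align 8
@0: z [8B, align 8] → 8
@8: vx [4B, align 4] → 12
@12: team [2B, align 2] → 14
+2 pad (align 8)
@16: ammo [24B, align 8] → 40
@40: y [4B, align 4] → 44
+4 pad (align 8)
@48: hp [8B, align 8] → 56
@56: cooldown [42B, align 2] → 98
@98: x [1B, align 1] → 99
+1 pad (align 4)
@100: id [4B, align 4] → 104
@104: target [8B, align 8] → 112
@112: state [2B, align 2] → 114
+6 tail pad (align 8)
size 120, align 8
array of 7: 7 × 120 = 840

840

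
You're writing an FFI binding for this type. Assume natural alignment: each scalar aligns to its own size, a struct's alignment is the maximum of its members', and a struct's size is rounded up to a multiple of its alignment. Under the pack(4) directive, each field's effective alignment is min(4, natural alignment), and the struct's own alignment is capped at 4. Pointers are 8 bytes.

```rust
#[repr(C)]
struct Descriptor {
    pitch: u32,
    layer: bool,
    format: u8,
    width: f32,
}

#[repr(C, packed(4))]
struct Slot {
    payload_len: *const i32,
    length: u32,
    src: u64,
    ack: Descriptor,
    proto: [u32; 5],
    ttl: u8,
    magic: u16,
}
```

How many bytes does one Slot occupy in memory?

Descriptor: 0..4  pitch  (4B, 4-aligned); 4..5  layer  (1B, 1-aligned); 5..6  format  (1B, 1-aligned); 6..8  -- padding (2B); 8..12  width  (4B, 4-aligned); sizeof = 12, alignof = 4
0..8  payload_len  (8B, 4-aligned)
8..12  length  (4B, 4-aligned)
12..20  src  (8B, 4-aligned)
20..32  ack  (12B, 4-aligned)
32..52  proto  (20B, 4-aligned)
52..53  ttl  (1B, 1-aligned)
53..54  -- padding (1B)
54..56  magic  (2B, 2-aligned)
sizeof = 56, alignof = 4

56 bytes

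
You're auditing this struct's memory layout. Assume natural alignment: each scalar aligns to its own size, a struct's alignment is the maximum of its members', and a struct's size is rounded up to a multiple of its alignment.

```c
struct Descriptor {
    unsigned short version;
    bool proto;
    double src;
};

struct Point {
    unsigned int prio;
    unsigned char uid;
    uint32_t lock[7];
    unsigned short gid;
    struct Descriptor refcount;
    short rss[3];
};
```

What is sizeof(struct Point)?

Descriptor: version at 0 (size 2, align 2) → ends 2; proto at 2 (size 1, align 1) → ends 3; pad 5 to align 8 for src; src at 8 (size 8, align 8) → ends 16; total 16 bytes, alignment 8
prio at 0 (size 4, align 4) → ends 4
uid at 4 (size 1, align 1) → ends 5
pad 3 to align 4 for lock
lock at 8 (size 28, align 4) → ends 36
gid at 36 (size 2, align 2) → ends 38
pad 2 to align 8 for refcount
refcount at 40 (size 16, align 8) → ends 56
rss at 56 (size 6, align 2) → ends 62
tail pad 2 to reach multiple of 8
total 64 bytes, alignment 8

64 bytes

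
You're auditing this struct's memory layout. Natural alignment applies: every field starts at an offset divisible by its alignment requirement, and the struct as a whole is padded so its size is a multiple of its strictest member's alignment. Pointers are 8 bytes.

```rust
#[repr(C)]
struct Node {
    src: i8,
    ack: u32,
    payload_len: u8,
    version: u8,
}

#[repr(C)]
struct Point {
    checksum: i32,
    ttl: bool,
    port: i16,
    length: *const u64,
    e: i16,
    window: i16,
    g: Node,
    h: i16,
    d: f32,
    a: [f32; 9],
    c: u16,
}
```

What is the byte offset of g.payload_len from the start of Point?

28

Node: @0: src [1B, align 1] → 1; +3 pad (align 4); @4: ack [4B, align 4] → 8; @8: payload_len [1B, align 1] → 9; @9: version [1B, align 1] → 10; +2 tail pad (align 4); size 12, align 4
@0: checksum [4B, align 4] → 4
@4: ttl [1B, align 1] → 5
+1 pad (align 2)
@6: port [2B, align 2] → 8
@8: length [8B, align 8] → 16
@16: e [2B, align 2] → 18
@18: window [2B, align 2] → 20
@20: g [12B, align 4] → 32
within Node: payload_len at 8
20 + 8 = 28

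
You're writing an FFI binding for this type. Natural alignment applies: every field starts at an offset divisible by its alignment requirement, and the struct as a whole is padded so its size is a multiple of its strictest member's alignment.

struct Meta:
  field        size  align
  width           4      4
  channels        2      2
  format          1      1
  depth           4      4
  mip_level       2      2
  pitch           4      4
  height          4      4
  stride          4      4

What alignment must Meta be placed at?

4

member alignments: width=4, channels=2, format=1, depth=4, mip_level=2, pitch=4, height=4, stride=4
max = 4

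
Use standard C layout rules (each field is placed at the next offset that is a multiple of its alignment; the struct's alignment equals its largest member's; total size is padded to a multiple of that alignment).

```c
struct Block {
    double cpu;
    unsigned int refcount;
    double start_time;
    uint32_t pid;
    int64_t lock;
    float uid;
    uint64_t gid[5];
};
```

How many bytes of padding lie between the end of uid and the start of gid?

4

0..8  cpu  (8B, 8-aligned)
8..12  refcount  (4B, 4-aligned)
12..16  -- padding (4B)
16..24  start_time  (8B, 8-aligned)
24..28  pid  (4B, 4-aligned)
28..32  -- padding (4B)
32..40  lock  (8B, 8-aligned)
40..44  uid  (4B, 4-aligned)
44..48  -- padding (4B)
48..88  gid  (40B, 8-aligned)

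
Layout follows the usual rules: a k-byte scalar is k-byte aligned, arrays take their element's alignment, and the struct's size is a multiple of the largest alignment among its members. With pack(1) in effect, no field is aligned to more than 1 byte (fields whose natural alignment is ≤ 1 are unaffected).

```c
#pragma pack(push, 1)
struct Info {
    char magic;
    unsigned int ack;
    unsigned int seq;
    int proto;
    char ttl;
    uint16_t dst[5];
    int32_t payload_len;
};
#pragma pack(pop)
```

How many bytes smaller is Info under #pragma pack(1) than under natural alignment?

4

natural layout:
  magic at 0 (size 1, align 1) → ends 1
  pad 3 to align 4 for ack
  ack at 4 (size 4, align 4) → ends 8
  seq at 8 (size 4, align 4) → ends 12
  proto at 12 (size 4, align 4) → ends 16
  ttl at 16 (size 1, align 1) → ends 17
  pad 1 to align 2 for dst
  dst at 18 (size 10, align 2) → ends 28
  payload_len at 28 (size 4, align 4) → ends 32
  total 32 bytes, alignment 4
packed(1) layout:
  magic at 0 (size 1, align 1) → ends 1
  ack at 1 (size 4, align 1) → ends 5
  seq at 5 (size 4, align 1) → ends 9
  proto at 9 (size 4, align 1) → ends 13
  ttl at 13 (size 1, align 1) → ends 14
  dst at 14 (size 10, align 1) → ends 24
  payload_len at 24 (size 4, align 1) → ends 28
  total 28 bytes, alignment 1
32 − 28 = 4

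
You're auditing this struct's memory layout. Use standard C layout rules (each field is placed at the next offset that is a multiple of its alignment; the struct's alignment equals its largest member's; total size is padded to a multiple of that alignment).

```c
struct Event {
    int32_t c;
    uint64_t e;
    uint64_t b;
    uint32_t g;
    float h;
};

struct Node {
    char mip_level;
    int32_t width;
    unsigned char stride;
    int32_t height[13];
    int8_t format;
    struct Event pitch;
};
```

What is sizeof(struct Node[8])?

832

Event: @0: c [4B, align 4] → 4; +4 pad (align 8); @8: e [8B, align 8] → 16; @16: b [8B, align 8] → 24; @24: g [4B, align 4] → 28; @28: h [4B, align 4] → 32; size 32, align 8
@0: mip_level [1B, align 1] → 1
+3 pad (align 4)
@4: width [4B, align 4] → 8
@8: stride [1B, align 1] → 9
+3 pad (align 4)
@12: height [52B, align 4] → 64
@64: format [1B, align 1] → 65
+7 pad (align 8)
@72: pitch [32B, align 8] → 104
size 104, align 8
array of 8: 8 × 104 = 832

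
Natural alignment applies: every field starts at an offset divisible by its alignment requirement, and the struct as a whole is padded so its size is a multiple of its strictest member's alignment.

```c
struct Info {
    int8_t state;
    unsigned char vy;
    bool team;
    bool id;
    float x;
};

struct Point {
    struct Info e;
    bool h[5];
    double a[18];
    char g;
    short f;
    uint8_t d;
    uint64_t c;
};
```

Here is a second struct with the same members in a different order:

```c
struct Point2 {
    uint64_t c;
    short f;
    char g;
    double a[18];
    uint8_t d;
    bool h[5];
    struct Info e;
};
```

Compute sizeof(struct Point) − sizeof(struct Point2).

0

Info: state at 0 (size 1, align 1) → ends 1; vy at 1 (size 1, align 1) → ends 2; team at 2 (size 1, align 1) → ends 3; id at 3 (size 1, align 1) → ends 4; x at 4 (size 4, align 4) → ends 8; total 8 bytes, alignment 4
e at 0 (size 8, align 4) → ends 8
h at 8 (size 5, align 1) → ends 13
pad 3 to align 8 for a
a at 16 (size 144, align 8) → ends 160
g at 160 (size 1, align 1) → ends 161
pad 1 to align 2 for f
f at 162 (size 2, align 2) → ends 164
d at 164 (size 1, align 1) → ends 165
pad 3 to align 8 for c
c at 168 (size 8, align 8) → ends 176
total 176 bytes, alignment 8
— Point2 —
c at 0 (size 8, align 8) → ends 8
f at 8 (size 2, align 2) → ends 10
g at 10 (size 1, align 1) → ends 11
pad 5 to align 8 for a
a at 16 (size 144, align 8) → ends 160
d at 160 (size 1, align 1) → ends 161
h at 161 (size 5, align 1) → ends 166
pad 2 to align 4 for e
e at 168 (size 8, align 4) → ends 176
total 176 bytes, alignment 8
176 − 176 = 0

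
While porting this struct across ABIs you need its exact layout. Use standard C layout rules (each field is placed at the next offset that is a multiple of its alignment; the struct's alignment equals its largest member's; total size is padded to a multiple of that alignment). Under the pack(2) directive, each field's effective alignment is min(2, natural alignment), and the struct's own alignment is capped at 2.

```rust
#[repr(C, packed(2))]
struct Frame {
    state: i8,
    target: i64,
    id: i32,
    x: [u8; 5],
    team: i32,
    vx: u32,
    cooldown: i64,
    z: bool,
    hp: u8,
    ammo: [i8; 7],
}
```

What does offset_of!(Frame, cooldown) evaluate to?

0..1  state  (1B, 1-aligned)
1..2  -- padding (1B)
2..10  target  (8B, 2-aligned)
10..14  id  (4B, 2-aligned)
14..19  x  (5B, 1-aligned)
19..20  -- padding (1B)
20..24  team  (4B, 2-aligned)
24..28  vx  (4B, 2-aligned)
28..36  cooldown  (8B, 2-aligned)

28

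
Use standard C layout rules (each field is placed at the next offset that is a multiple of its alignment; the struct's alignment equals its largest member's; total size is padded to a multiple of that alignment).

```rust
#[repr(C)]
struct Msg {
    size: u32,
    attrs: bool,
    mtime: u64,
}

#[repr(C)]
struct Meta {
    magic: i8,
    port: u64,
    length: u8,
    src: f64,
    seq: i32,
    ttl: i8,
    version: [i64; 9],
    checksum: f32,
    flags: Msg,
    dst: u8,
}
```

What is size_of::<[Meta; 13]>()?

Msg: @0: size [4B, align 4] → 4; @4: attrs [1B, align 1] → 5; +3 pad (align 8); @8: mtime [8B, align 8] → 16; size 16, align 8
@0: magic [1B, align 1] → 1
+7 pad (align 8)
@8: port [8B, align 8] → 16
@16: length [1B, align 1] → 17
+7 pad (align 8)
@24: src [8B, align 8] → 32
@32: seq [4B, align 4] → 36
@36: ttl [1B, align 1] → 37
+3 pad (align 8)
@40: version [72B, align 8] → 112
@112: checksum [4B, align 4] → 116
+4 pad (align 8)
@120: flags [16B, align 8] → 136
@136: dst [1B, align 1] → 137
+7 tail pad (align 8)
size 144, align 8
array of 13: 13 × 144 = 1872

1872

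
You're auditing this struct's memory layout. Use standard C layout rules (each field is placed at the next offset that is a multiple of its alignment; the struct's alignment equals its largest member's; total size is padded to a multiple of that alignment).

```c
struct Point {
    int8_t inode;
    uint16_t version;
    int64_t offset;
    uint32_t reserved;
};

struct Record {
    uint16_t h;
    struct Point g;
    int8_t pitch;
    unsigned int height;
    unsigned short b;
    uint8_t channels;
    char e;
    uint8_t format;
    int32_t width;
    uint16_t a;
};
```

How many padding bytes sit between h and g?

Point: @0: inode [1B, align 1] → 1; +1 pad (align 2); @2: version [2B, align 2] → 4; +4 pad (align 8); @8: offset [8B, align 8] → 16; @16: reserved [4B, align 4] → 20; +4 tail pad (align 8); size 24, align 8
@0: h [2B, align 2] → 2
+6 pad (align 8)
@8: g [24B, align 8] → 32

6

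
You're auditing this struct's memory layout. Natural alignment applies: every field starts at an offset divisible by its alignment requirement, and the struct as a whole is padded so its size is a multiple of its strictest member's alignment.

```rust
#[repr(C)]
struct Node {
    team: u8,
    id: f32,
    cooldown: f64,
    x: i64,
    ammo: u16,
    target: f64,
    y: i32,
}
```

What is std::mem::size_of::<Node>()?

0..1  team  (1B, 1-aligned)
1..4  -- padding (3B)
4..8  id  (4B, 4-aligned)
8..16  cooldown  (8B, 8-aligned)
16..24  x  (8B, 8-aligned)
24..26  ammo  (2B, 2-aligned)
26..32  -- padding (6B)
32..40  target  (8B, 8-aligned)
40..44  y  (4B, 4-aligned)
44..48  -- tail padding (4B)
sizeof = 48, alignof = 8

48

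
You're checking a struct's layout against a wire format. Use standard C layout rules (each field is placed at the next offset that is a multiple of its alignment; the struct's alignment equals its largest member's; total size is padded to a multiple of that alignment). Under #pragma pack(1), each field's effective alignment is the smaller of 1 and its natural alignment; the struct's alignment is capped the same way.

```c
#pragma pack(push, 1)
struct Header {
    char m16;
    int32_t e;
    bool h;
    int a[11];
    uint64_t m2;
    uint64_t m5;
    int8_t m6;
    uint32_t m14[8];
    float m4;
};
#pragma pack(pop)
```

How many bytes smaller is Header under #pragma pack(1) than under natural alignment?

natural layout:
  m16 at 0 (size 1, align 1) → ends 1
  pad 3 to align 4 for e
  e at 4 (size 4, align 4) → ends 8
  h at 8 (size 1, align 1) → ends 9
  pad 3 to align 4 for a
  a at 12 (size 44, align 4) → ends 56
  m2 at 56 (size 8, align 8) → ends 64
  m5 at 64 (size 8, align 8) → ends 72
  m6 at 72 (size 1, align 1) → ends 73
  pad 3 to align 4 for m14
  m14 at 76 (size 32, align 4) → ends 108
  m4 at 108 (size 4, align 4) → ends 112
  total 112 bytes, alignment 8
packed(1) layout:
  m16 at 0 (size 1, align 1) → ends 1
  e at 1 (size 4, align 1) → ends 5
  h at 5 (size 1, align 1) → ends 6
  a at 6 (size 44, align 1) → ends 50
  m2 at 50 (size 8, align 1) → ends 58
  m5 at 58 (size 8, align 1) → ends 66
  m6 at 66 (size 1, align 1) → ends 67
  m14 at 67 (size 32, align 1) → ends 99
  m4 at 99 (size 4, align 1) → ends 103
  total 103 bytes, alignment 1
112 − 103 = 9

9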